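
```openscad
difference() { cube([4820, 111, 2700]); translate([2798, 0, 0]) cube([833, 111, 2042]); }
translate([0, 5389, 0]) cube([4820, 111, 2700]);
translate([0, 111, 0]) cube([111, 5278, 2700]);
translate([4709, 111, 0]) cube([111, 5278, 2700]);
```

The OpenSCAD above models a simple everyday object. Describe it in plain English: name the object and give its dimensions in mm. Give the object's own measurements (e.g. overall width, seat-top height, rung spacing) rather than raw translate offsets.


A single room: four walls, each 2700 mm tall and 111 mm thick, enclosing an outside footprint 4820×5500 mm (x × y), no floor or roof. The front and back walls (−y and +y sides) run the full x-width; the side walls fit between their inner faces. A door opening 833 mm wide and 2042 mm tall is cut through the front wall from the floor up, its −x edge 2798 mm from the wall's −x end.


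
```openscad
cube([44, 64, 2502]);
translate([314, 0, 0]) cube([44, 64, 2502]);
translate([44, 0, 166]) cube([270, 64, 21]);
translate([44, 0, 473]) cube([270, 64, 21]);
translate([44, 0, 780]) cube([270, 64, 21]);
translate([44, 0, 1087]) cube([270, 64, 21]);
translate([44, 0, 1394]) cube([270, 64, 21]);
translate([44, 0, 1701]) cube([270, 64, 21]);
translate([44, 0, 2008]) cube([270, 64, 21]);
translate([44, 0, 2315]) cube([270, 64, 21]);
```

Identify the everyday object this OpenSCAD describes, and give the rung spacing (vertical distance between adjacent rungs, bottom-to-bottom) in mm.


A ladder. The rung spacing is 307 mm.

Two tall 44×64 posts with 8 short bars between them — a ladder. Adjacent rungs sit at z = 166 and z = 473, so the spacing is 473 − 166 = 307 mm.


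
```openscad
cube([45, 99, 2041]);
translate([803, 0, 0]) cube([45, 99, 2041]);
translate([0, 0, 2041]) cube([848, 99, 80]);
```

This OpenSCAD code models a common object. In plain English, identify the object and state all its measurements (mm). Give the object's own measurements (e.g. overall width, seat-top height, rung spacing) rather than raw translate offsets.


A door frame. The clear opening is 758 mm wide and 2041 mm high. Two 45 mm wide jambs, 99 mm deep, stand either side of the opening from the floor to the top of the opening. A 80 mm thick head sits across the top of both jambs, spanning the full outside width of the frame.


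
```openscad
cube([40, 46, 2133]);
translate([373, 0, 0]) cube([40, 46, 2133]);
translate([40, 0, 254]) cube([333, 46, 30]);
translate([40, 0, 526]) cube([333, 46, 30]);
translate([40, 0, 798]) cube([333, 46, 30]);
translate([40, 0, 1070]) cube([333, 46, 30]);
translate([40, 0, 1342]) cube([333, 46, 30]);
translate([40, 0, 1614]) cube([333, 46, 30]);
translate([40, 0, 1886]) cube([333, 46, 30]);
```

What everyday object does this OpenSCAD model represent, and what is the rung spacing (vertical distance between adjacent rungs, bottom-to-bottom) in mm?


A ladder. The rung spacing is 272 mm.

Two tall 40×46 posts with 7 short bars between them — a ladder. Adjacent rungs sit at z = 254 and z = 526, so the spacing is 526 − 254 = 272 mm.


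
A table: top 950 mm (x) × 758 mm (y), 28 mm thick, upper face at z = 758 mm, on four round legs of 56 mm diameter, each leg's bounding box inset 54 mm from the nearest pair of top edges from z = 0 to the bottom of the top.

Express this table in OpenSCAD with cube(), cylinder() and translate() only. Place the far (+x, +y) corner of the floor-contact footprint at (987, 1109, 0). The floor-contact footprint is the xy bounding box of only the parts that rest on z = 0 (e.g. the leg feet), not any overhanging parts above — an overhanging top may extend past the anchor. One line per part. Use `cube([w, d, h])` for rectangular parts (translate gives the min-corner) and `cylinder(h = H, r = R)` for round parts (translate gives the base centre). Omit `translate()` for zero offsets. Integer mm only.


translate([91, 405, 730]) cube([950, 758, 28]);
translate([173, 487, 0]) cylinder(h = 730, r = 28);
translate([959, 487, 0]) cylinder(h = 730, r = 28);
translate([173, 1081, 0]) cylinder(h = 730, r = 28);
translate([959, 1081, 0]) cylinder(h = 730, r = 28);


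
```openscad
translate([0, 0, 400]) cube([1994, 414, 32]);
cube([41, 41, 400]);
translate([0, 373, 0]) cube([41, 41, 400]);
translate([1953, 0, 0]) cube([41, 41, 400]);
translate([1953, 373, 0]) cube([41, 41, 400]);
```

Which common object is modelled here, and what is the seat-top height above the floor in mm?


A bench. The seat-top height is 432 mm.

A long slab on four corner posts — a bench. The slab sits at z = 400 with thickness 32, so the top is 400 + 32 = 432 mm.


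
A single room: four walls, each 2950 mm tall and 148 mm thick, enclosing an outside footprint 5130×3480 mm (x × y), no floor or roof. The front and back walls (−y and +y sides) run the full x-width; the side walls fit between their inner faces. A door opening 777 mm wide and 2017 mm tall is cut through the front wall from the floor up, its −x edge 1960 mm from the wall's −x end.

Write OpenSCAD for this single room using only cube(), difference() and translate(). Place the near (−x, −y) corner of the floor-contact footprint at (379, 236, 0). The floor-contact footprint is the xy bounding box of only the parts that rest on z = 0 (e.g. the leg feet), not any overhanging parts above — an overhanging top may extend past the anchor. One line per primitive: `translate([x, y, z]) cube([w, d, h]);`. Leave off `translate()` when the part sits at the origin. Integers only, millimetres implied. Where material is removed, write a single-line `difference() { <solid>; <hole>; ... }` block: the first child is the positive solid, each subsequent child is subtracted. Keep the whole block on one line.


difference() { translate([379, 236, 0]) cube([5130, 148, 2950]); translate([2339, 236, 0]) cube([777, 148, 2017]); }
translate([379, 3568, 0]) cube([5130, 148, 2950]);
translate([379, 384, 0]) cube([148, 3184, 2950]);
translate([5361, 384, 0]) cube([148, 3184, 2950]);


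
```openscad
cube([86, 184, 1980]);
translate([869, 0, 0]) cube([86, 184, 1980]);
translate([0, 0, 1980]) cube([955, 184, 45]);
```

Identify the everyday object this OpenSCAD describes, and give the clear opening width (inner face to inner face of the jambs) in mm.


A door frame. The clear opening width is 783 mm.

Two 1980 mm tall posts with a header on top — a door frame. The left jamb is 86 mm wide at x = 0; the right jamb starts at x = 869. The clear opening is 869 − 86 = 783 mm.


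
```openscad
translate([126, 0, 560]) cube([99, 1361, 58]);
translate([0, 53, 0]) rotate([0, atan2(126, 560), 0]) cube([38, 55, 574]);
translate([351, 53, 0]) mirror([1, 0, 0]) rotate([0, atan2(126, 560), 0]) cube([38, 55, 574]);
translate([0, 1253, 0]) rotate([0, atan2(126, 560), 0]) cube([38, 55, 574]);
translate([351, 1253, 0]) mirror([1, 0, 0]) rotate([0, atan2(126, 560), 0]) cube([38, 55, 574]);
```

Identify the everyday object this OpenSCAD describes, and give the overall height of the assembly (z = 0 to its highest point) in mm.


A sawhorse. The overall height is 618 mm.

A beam across two mirrored pairs of raked legs — a sawhorse. The beam's underside is at z = 560 (matching the legs' vertical rise in atan2(126, 560)) and the beam is 58 mm tall, so its top is at 560 + 58 = 618 mm. The raked legs top out at the beam's underside, so that is the highest point.


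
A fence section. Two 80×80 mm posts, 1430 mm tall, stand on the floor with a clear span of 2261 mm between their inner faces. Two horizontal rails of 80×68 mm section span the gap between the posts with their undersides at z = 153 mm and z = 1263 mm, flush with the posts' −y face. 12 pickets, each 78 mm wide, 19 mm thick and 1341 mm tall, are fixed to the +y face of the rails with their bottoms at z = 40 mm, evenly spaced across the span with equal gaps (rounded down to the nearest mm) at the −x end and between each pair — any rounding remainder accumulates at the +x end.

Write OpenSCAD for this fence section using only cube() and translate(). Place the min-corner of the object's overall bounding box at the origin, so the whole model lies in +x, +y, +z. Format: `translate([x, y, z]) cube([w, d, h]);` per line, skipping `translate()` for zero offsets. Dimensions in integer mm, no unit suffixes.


cube([80, 80, 1430]);
translate([2341, 0, 0]) cube([80, 80, 1430]);
translate([80, 0, 153]) cube([2261, 80, 68]);
translate([80, 0, 1263]) cube([2261, 80, 68]);
translate([181, 80, 40]) cube([78, 19, 1341]);
translate([360, 80, 40]) cube([78, 19, 1341]);
translate([539, 80, 40]) cube([78, 19, 1341]);
translate([718, 80, 40]) cube([78, 19, 1341]);
translate([897, 80, 40]) cube([78, 19, 1341]);
translate([1076, 80, 40]) cube([78, 19, 1341]);
translate([1255, 80, 40]) cube([78, 19, 1341]);
translate([1434, 80, 40]) cube([78, 19, 1341]);
translate([1613, 80, 40]) cube([78, 19, 1341]);
translate([1792, 80, 40]) cube([78, 19, 1341]);
translate([1971, 80, 40]) cube([78, 19, 1341]);
translate([2150, 80, 40]) cube([78, 19, 1341]);


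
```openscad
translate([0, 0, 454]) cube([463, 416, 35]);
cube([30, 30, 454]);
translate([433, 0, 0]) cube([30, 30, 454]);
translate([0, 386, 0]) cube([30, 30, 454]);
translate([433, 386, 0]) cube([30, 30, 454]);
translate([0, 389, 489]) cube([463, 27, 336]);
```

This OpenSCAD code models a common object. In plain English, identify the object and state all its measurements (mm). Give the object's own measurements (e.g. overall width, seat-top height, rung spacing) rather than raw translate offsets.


A chair. The seat is a 463×416×35 mm slab with its top at z = 489 mm, on four 30×30 mm corner legs (flush with the seat edges, standing on z = 0). A flat backrest 27 mm thick, 336 mm tall, spans the full seat width and rises from the seat top along its +y edge, rear face flush with the rear of the seat.


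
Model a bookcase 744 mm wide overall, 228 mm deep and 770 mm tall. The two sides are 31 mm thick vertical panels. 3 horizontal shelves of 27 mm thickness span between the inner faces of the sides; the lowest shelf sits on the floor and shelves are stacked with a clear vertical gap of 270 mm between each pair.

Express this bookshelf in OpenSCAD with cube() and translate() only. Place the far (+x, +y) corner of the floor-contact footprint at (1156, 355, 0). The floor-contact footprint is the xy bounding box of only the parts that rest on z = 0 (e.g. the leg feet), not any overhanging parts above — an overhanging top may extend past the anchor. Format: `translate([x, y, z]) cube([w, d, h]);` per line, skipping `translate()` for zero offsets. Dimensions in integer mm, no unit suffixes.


translate([412, 127, 0]) cube([31, 228, 770]);
translate([1125, 127, 0]) cube([31, 228, 770]);
translate([443, 127, 0]) cube([682, 228, 27]);
translate([443, 127, 297]) cube([682, 228, 27]);
translate([443, 127, 594]) cube([682, 228, 27]);


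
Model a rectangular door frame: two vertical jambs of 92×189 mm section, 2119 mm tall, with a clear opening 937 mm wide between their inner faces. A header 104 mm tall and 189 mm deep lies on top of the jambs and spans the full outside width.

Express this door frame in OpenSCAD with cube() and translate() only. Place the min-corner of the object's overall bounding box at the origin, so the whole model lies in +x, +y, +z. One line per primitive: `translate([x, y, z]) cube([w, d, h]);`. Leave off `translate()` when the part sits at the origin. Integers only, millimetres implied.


cube([92, 189, 2119]);
translate([1029, 0, 0]) cube([92, 189, 2119]);
translate([0, 0, 2119]) cube([1121, 189, 104]);


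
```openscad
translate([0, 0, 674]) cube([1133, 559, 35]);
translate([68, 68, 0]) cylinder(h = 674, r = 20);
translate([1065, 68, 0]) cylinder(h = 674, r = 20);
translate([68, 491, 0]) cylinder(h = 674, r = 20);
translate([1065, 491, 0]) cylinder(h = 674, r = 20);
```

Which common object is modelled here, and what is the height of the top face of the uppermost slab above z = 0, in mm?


A table. The table height is 709 mm.

A 1133×559×35 slab sits at z = 674 on four Ø40 mm round legs — a table. The top surface is at 674 + 35 = 709 mm.


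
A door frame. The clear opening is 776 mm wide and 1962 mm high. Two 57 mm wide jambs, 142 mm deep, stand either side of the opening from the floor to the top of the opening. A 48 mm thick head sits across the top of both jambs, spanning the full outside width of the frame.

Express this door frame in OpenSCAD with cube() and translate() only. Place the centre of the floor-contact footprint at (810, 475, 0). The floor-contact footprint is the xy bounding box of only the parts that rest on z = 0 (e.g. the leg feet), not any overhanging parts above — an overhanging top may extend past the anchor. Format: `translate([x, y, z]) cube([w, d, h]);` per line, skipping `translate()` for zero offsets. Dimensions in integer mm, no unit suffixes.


translate([365, 404, 0]) cube([57, 142, 1962]);
translate([1198, 404, 0]) cube([57, 142, 1962]);
translate([365, 404, 1962]) cube([890, 142, 48]);


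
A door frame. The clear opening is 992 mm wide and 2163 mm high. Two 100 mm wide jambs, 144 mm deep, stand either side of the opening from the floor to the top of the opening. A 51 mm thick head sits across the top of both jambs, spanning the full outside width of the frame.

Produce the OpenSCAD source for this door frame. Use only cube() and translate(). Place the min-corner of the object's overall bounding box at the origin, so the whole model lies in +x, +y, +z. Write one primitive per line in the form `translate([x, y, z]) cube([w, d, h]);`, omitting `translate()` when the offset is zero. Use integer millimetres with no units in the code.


cube([100, 144, 2163]);
translate([1092, 0, 0]) cube([100, 144, 2163]);
translate([0, 0, 2163]) cube([1192, 144, 51]);


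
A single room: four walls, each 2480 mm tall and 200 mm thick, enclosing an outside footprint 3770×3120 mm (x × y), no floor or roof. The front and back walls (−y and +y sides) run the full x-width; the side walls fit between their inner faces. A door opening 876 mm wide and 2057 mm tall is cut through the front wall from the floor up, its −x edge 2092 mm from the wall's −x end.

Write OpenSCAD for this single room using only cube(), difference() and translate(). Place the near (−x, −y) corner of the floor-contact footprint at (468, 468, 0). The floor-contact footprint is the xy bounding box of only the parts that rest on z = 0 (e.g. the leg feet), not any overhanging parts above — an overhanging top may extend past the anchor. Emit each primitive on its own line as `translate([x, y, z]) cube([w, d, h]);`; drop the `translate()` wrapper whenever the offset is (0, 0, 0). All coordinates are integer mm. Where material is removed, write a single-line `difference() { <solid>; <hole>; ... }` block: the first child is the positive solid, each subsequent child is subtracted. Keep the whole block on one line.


difference() { translate([468, 468, 0]) cube([3770, 200, 2480]); translate([2560, 468, 0]) cube([876, 200, 2057]); }
translate([468, 3388, 0]) cube([3770, 200, 2480]);
translate([468, 668, 0]) cube([200, 2720, 2480]);
translate([4038, 668, 0]) cube([200, 2720, 2480]);


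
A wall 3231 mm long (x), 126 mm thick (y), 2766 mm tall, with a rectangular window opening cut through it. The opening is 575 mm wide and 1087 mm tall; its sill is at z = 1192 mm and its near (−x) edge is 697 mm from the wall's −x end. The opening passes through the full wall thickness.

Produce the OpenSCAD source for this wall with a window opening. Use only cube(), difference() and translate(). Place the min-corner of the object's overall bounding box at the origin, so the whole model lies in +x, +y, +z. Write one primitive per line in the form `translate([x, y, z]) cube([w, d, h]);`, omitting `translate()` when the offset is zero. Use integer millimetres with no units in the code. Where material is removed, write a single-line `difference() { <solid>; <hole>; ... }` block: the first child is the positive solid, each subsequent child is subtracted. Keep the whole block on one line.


difference() { cube([3231, 126, 2766]); translate([697, 0, 1192]) cube([575, 126, 1087]); }


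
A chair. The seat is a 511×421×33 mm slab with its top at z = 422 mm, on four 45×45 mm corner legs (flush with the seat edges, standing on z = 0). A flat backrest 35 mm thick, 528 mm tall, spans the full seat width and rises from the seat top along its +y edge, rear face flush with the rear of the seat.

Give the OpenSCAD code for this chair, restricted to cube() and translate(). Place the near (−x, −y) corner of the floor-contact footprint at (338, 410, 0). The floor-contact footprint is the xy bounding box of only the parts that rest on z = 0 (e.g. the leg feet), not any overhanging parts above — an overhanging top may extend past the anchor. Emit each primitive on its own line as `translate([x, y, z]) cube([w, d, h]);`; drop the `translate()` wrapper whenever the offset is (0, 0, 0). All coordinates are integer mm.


translate([338, 410, 389]) cube([511, 421, 33]);
translate([338, 410, 0]) cube([45, 45, 389]);
translate([804, 410, 0]) cube([45, 45, 389]);
translate([338, 786, 0]) cube([45, 45, 389]);
translate([804, 786, 0]) cube([45, 45, 389]);
translate([338, 796, 422]) cube([511, 35, 528]);


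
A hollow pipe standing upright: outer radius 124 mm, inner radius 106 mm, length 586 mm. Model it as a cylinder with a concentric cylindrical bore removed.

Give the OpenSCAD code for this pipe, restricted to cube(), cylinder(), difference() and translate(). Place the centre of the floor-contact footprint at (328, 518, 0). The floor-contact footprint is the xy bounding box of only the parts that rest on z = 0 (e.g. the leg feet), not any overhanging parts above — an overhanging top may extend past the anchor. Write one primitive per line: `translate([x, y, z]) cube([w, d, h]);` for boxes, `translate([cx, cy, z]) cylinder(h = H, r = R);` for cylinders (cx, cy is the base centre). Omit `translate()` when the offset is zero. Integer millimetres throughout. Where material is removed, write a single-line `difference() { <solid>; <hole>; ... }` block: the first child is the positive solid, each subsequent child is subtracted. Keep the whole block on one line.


difference() { translate([328, 518, 0]) cylinder(h = 586, r = 124); translate([328, 518, 0]) cylinder(h = 586, r = 106); }


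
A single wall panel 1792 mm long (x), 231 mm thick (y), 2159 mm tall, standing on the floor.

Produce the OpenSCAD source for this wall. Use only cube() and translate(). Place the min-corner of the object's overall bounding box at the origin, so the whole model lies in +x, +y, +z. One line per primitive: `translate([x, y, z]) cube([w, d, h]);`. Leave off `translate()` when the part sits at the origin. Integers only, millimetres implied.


cube([1792, 231, 2159]);


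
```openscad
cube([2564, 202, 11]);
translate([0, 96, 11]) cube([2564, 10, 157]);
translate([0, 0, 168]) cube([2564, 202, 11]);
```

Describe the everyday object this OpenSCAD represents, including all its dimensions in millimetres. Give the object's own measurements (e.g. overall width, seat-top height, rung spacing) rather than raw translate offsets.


An I-beam lying along x, 2564 mm long. Overall section height 179 mm. Two flanges 202 mm wide (y) and 11 mm thick, one on the floor and one at the top; a web 10 mm thick runs between them, centred on the flange width.


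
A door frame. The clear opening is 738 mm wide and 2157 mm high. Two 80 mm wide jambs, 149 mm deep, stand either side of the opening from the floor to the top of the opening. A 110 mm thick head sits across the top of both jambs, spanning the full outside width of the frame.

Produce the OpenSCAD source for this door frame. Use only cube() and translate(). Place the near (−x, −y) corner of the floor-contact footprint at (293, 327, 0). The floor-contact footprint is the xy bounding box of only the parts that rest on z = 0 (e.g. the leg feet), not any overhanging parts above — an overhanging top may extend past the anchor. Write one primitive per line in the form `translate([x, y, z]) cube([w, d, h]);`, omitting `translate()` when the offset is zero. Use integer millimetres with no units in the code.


translate([293, 327, 0]) cube([80, 149, 2157]);
translate([1111, 327, 0]) cube([80, 149, 2157]);
translate([293, 327, 2157]) cube([898, 149, 110]);


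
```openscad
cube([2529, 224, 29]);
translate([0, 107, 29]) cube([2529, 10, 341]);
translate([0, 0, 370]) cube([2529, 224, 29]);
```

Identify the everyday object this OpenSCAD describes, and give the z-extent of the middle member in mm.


An I-beam. The web height is 341 mm.

Two wide flanges with a thin centred web — an I-beam. Overall 399 mm minus two 29 mm flanges gives a web of 399 − 2·29 = 341 mm.


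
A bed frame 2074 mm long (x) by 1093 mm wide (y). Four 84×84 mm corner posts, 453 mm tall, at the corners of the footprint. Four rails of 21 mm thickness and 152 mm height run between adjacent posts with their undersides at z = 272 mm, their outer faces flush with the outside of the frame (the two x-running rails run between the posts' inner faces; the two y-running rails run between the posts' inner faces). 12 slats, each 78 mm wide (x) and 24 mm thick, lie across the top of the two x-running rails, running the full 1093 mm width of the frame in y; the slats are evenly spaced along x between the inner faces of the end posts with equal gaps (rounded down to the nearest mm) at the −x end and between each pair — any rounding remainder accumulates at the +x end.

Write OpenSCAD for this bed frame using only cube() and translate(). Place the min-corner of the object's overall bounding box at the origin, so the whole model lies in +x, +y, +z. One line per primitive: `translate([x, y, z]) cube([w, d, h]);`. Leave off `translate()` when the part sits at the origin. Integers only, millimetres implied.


cube([84, 84, 453]);
translate([0, 1009, 0]) cube([84, 84, 453]);
translate([1990, 0, 0]) cube([84, 84, 453]);
translate([1990, 1009, 0]) cube([84, 84, 453]);
translate([84, 0, 272]) cube([1906, 21, 152]);
translate([84, 1072, 272]) cube([1906, 21, 152]);
translate([0, 84, 272]) cube([21, 925, 152]);
translate([2053, 84, 272]) cube([21, 925, 152]);
translate([158, 0, 424]) cube([78, 1093, 24]);
translate([310, 0, 424]) cube([78, 1093, 24]);
translate([462, 0, 424]) cube([78, 1093, 24]);
translate([614, 0, 424]) cube([78, 1093, 24]);
translate([766, 0, 424]) cube([78, 1093, 24]);
translate([918, 0, 424]) cube([78, 1093, 24]);
translate([1070, 0, 424]) cube([78, 1093, 24]);
translate([1222, 0, 424]) cube([78, 1093, 24]);
translate([1374, 0, 424]) cube([78, 1093, 24]);
translate([1526, 0, 424]) cube([78, 1093, 24]);
translate([1678, 0, 424]) cube([78, 1093, 24]);
translate([1830, 0, 424]) cube([78, 1093, 24]);


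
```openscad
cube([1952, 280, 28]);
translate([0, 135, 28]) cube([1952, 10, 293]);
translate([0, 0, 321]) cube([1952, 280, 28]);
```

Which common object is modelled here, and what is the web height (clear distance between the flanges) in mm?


An I-beam. The web height is 293 mm.

Two wide flanges with a thin centred web — an I-beam. Overall 349 mm minus two 28 mm flanges gives a web of 349 − 2·28 = 293 mm.


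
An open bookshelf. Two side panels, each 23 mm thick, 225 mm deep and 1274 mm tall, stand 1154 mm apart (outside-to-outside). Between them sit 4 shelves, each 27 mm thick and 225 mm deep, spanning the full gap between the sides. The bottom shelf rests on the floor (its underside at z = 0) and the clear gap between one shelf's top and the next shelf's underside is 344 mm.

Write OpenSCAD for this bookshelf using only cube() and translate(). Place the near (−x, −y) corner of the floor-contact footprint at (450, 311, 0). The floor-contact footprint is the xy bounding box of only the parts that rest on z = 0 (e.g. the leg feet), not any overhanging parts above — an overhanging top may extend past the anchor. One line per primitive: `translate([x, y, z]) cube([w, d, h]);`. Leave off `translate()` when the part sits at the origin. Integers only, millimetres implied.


translate([450, 311, 0]) cube([23, 225, 1274]);
translate([1581, 311, 0]) cube([23, 225, 1274]);
translate([473, 311, 0]) cube([1108, 225, 27]);
translate([473, 311, 371]) cube([1108, 225, 27]);
translate([473, 311, 742]) cube([1108, 225, 27]);
translate([473, 311, 1113]) cube([1108, 225, 27]);


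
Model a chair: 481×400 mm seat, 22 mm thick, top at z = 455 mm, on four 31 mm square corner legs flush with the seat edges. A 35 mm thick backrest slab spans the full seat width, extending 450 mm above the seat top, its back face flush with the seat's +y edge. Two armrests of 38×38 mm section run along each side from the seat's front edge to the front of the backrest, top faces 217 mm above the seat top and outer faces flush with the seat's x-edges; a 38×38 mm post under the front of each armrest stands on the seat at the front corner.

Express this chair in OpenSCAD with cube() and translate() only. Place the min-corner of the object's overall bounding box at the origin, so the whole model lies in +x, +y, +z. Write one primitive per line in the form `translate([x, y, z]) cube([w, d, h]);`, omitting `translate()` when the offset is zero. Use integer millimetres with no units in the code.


translate([0, 0, 433]) cube([481, 400, 22]);
cube([31, 31, 433]);
translate([450, 0, 0]) cube([31, 31, 433]);
translate([0, 369, 0]) cube([31, 31, 433]);
translate([450, 369, 0]) cube([31, 31, 433]);
translate([0, 365, 455]) cube([481, 35, 450]);
translate([0, 0, 634]) cube([38, 365, 38]);
translate([443, 0, 634]) cube([38, 365, 38]);
translate([0, 0, 455]) cube([38, 38, 179]);
translate([443, 0, 455]) cube([38, 38, 179]);


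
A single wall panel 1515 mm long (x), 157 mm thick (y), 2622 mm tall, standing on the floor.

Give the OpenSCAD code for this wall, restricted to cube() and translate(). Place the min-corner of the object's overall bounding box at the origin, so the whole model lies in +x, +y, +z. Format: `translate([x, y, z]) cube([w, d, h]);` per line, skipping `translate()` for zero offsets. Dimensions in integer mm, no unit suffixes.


cube([1515, 157, 2622]);


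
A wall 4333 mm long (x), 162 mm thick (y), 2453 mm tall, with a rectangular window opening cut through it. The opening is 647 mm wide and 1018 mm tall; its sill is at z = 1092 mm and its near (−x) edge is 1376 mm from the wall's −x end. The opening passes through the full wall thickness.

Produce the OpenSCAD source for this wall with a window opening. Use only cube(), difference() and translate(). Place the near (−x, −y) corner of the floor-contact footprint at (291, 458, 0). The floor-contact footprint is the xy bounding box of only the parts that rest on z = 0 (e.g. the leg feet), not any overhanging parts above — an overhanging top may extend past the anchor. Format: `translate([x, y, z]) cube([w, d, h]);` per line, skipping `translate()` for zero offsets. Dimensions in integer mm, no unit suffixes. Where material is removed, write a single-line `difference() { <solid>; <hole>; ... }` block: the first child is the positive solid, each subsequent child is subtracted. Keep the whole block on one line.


difference() { translate([291, 458, 0]) cube([4333, 162, 2453]); translate([1667, 458, 1092]) cube([647, 162, 1018]); }


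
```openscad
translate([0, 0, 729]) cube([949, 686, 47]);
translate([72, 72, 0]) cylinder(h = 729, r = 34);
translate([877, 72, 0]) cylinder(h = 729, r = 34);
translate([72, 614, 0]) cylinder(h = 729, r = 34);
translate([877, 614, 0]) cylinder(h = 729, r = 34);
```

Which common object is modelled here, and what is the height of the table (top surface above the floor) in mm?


A table. The table height is 776 mm.

A 949×686×47 slab sits at z = 729 on four Ø68 mm round legs — a table. The top surface is at 729 + 47 = 776 mm.


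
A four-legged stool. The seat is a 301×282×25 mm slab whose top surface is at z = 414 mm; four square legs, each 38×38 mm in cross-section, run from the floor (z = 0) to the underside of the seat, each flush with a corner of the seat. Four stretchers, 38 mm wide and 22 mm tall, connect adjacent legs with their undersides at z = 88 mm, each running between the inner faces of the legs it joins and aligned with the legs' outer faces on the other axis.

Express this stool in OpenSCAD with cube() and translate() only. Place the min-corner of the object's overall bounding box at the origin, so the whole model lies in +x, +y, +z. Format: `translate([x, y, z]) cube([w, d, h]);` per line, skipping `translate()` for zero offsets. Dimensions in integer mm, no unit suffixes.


// leg_h = 414 - 25 = 389
// stretcher span = 301 - 2*38 = 225
translate([0, 0, 389]) cube([301, 282, 25]);
cube([38, 38, 389]);
translate([263, 0, 0]) cube([38, 38, 389]);
translate([0, 244, 0]) cube([38, 38, 389]);
translate([263, 244, 0]) cube([38, 38, 389]);
translate([38, 0, 88]) cube([225, 38, 22]);
translate([38, 244, 88]) cube([225, 38, 22]);
translate([0, 38, 88]) cube([38, 206, 22]);
translate([263, 38, 88]) cube([38, 206, 22]);


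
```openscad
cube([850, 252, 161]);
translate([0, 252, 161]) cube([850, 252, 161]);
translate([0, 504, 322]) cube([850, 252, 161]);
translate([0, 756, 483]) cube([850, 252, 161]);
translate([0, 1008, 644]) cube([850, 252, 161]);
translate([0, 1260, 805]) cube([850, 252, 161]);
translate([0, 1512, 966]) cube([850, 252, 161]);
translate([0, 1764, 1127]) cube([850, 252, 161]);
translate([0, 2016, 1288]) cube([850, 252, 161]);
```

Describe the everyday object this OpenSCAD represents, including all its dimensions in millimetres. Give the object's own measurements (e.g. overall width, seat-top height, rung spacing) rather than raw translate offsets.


A straight staircase of 9 solid steps. Each step is 850 mm wide (x), 252 mm deep (y, the going) and 161 mm tall (the rise). The first step rests on the floor; each subsequent step sits one going further in +y and one rise higher in +z, directly behind and above the previous step with no overlap.


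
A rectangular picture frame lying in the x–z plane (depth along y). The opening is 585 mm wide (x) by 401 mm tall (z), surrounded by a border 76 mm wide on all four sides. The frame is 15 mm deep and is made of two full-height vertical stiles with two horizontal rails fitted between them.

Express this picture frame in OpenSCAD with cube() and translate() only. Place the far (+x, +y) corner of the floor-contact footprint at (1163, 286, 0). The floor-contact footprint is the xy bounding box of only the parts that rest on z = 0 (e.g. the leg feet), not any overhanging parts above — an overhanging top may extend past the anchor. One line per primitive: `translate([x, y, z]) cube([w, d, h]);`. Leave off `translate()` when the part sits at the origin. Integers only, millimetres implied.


translate([426, 271, 0]) cube([76, 15, 553]);
translate([1087, 271, 0]) cube([76, 15, 553]);
translate([502, 271, 0]) cube([585, 15, 76]);
translate([502, 271, 477]) cube([585, 15, 76]);


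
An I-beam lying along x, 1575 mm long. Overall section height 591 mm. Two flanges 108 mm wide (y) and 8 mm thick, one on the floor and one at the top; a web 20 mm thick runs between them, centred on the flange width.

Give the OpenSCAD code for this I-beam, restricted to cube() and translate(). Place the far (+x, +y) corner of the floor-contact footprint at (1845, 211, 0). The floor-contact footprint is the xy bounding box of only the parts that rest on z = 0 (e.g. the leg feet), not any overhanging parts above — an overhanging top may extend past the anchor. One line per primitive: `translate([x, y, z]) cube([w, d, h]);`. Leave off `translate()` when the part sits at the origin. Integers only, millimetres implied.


translate([270, 103, 0]) cube([1575, 108, 8]);
translate([270, 147, 8]) cube([1575, 20, 575]);
translate([270, 103, 583]) cube([1575, 108, 8]);


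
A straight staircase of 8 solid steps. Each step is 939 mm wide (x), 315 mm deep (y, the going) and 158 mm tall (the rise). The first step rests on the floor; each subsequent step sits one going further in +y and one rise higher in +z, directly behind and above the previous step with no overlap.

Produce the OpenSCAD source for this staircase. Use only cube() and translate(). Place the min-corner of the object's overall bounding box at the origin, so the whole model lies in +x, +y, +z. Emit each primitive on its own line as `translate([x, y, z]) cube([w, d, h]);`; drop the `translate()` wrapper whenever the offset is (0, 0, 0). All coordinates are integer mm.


cube([939, 315, 158]);
translate([0, 315, 158]) cube([939, 315, 158]);
translate([0, 630, 316]) cube([939, 315, 158]);
translate([0, 945, 474]) cube([939, 315, 158]);
translate([0, 1260, 632]) cube([939, 315, 158]);
translate([0, 1575, 790]) cube([939, 315, 158]);
translate([0, 1890, 948]) cube([939, 315, 158]);
translate([0, 2205, 1106]) cube([939, 315, 158]);


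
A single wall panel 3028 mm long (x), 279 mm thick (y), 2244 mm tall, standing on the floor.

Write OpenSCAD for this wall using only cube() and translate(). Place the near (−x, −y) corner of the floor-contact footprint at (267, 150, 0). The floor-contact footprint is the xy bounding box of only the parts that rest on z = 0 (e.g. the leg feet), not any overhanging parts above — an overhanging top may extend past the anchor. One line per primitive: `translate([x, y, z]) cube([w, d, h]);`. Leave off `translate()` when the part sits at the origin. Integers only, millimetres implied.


translate([267, 150, 0]) cube([3028, 279, 2244]);


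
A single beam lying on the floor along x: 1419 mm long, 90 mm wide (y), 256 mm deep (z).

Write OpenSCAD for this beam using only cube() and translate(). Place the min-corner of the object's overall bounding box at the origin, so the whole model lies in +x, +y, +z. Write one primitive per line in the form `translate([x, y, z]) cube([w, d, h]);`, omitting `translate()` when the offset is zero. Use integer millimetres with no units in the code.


cube([1419, 90, 256]);


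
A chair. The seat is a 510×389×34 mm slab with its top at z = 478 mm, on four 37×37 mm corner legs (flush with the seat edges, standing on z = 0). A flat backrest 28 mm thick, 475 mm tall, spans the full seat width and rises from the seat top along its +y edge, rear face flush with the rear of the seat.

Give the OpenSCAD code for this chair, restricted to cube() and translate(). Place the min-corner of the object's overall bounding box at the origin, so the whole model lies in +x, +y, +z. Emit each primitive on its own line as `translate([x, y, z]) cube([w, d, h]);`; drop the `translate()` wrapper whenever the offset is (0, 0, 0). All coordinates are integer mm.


translate([0, 0, 444]) cube([510, 389, 34]);
cube([37, 37, 444]);
translate([473, 0, 0]) cube([37, 37, 444]);
translate([0, 352, 0]) cube([37, 37, 444]);
translate([473, 352, 0]) cube([37, 37, 444]);
translate([0, 361, 478]) cube([510, 28, 475]);


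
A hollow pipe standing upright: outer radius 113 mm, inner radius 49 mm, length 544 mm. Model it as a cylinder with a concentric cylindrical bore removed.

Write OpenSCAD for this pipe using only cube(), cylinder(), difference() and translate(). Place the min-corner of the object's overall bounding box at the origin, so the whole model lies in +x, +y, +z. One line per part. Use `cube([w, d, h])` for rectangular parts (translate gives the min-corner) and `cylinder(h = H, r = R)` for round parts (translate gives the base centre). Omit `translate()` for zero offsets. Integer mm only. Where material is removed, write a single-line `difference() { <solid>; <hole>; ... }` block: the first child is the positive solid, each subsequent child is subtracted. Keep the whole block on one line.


difference() { translate([113, 113, 0]) cylinder(h = 544, r = 113); translate([113, 113, 0]) cylinder(h = 544, r = 49); }


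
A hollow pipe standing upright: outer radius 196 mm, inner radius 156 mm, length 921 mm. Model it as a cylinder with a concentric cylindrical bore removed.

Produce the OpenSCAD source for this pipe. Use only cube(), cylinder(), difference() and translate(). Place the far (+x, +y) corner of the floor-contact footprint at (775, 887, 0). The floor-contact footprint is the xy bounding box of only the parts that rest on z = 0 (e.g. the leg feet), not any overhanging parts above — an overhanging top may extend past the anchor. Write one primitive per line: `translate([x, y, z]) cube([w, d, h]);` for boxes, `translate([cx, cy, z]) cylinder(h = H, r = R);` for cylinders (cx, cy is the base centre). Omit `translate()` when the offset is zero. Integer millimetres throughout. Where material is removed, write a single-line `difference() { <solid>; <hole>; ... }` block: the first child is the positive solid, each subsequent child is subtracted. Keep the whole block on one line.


difference() { translate([579, 691, 0]) cylinder(h = 921, r = 196); translate([579, 691, 0]) cylinder(h = 921, r = 156); }


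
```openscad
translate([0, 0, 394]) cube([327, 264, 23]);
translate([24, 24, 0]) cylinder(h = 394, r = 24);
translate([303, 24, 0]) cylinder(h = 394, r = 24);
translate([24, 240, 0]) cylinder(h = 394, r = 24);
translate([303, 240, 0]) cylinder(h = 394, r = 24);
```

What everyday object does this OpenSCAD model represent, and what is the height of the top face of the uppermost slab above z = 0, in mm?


A stool. The seat height is 417 mm.

A 327×264×23 slab at z = 394 on four corner cylinders — a stool. The seat top is 394 + 23 = 417 mm.


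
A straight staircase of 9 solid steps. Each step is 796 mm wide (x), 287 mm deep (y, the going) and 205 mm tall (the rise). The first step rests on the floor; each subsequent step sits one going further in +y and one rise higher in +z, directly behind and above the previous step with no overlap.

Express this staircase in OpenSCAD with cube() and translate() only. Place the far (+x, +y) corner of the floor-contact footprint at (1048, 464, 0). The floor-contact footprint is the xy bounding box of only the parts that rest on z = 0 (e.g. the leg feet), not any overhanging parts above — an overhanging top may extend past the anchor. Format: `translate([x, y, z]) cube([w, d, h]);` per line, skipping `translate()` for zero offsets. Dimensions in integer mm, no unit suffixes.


translate([252, 177, 0]) cube([796, 287, 205]);
translate([252, 464, 205]) cube([796, 287, 205]);
translate([252, 751, 410]) cube([796, 287, 205]);
translate([252, 1038, 615]) cube([796, 287, 205]);
translate([252, 1325, 820]) cube([796, 287, 205]);
translate([252, 1612, 1025]) cube([796, 287, 205]);
translate([252, 1899, 1230]) cube([796, 287, 205]);
translate([252, 2186, 1435]) cube([796, 287, 205]);
translate([252, 2473, 1640]) cube([796, 287, 205]);


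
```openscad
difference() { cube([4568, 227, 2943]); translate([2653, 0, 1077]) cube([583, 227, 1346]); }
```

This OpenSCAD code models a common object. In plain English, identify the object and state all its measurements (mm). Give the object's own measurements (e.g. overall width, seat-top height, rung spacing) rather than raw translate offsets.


A wall 4568 mm long (x), 227 mm thick (y), 2943 mm tall, with a rectangular window opening cut through it. The opening is 583 mm wide and 1346 mm tall; its sill is at z = 1077 mm and its near (−x) edge is 2653 mm from the wall's −x end. The opening passes through the full wall thickness.


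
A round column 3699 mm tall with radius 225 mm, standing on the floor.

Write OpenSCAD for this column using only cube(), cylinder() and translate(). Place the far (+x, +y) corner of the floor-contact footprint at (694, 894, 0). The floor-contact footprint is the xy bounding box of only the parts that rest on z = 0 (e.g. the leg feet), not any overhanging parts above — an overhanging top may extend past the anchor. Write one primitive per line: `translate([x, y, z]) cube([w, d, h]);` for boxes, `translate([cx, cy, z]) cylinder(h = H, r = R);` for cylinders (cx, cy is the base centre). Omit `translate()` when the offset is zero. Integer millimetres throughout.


translate([469, 669, 0]) cylinder(h = 3699, r = 225);
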